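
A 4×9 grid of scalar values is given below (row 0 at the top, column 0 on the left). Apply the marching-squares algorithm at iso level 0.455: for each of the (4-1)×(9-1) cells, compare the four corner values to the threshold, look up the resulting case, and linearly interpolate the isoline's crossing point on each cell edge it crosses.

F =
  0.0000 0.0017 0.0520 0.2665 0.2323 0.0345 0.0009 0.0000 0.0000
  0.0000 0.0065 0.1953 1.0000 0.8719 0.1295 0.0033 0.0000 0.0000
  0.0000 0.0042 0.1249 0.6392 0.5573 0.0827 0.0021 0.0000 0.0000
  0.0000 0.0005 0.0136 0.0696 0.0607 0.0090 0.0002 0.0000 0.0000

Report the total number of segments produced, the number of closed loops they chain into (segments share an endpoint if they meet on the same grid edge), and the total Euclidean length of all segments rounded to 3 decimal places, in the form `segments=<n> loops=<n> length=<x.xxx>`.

segments=8 loops=1 length=6.765

cell (0,2): code 0100 → (0.257,3.000)–(1.000,2.323)
cell (0,3): code 1100 → (0.348,4.000)–(0.257,3.000)
cell (0,4): code 1000 → (1.000,4.562)–(0.348,4.000)
cell (1,2): code 0110 → (1.000,2.323)–(2.000,2.642)
cell (1,4): code 1001 → (2.000,4.216)–(1.000,4.562)
cell (2,2): code 0010 → (2.000,2.642)–(2.323,3.000)
cell (2,3): code 0011 → (2.323,3.000)–(2.206,4.000)
cell (2,4): code 0001 → (2.206,4.000)–(2.000,4.216)
total: 8 segments, chained into 1 closed loop(s), length Σ = 6.765296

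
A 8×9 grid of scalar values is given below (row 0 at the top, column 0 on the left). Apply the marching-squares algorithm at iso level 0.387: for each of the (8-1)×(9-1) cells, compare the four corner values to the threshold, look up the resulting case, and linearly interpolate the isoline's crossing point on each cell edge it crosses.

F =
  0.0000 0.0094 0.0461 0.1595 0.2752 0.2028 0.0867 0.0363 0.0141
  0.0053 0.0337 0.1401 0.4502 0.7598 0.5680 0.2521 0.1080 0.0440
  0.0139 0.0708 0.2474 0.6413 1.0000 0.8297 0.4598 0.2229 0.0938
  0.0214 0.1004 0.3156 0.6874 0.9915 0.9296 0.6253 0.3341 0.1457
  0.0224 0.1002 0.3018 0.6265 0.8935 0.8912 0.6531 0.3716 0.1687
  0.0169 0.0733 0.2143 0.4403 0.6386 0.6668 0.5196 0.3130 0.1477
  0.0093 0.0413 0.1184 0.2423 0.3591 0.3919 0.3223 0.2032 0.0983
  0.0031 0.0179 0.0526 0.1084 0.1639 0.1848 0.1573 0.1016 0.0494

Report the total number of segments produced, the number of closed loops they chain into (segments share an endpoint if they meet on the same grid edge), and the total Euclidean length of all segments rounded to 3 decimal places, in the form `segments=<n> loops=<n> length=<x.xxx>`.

segments=20 loops=1 length=16.419

cell (0,2): code 0100 → (0.783,3.000)–(1.000,2.796)
cell (0,3): code 1100 → (0.231,4.000)–(0.783,3.000)
cell (0,4): code 1100 → (0.504,5.000)–(0.231,4.000)
cell (0,5): code 1000 → (1.000,5.573)–(0.504,5.000)
cell (1,2): code 0110 → (1.000,2.796)–(2.000,2.354)
cell (1,5): code 1101 → (1.649,6.000)–(1.000,5.573)
cell (1,6): code 1000 → (2.000,6.307)–(1.649,6.000)
cell (2,2): code 0110 → (2.000,2.354)–(3.000,2.192)
cell (2,6): code 1001 → (3.000,6.818)–(2.000,6.307)
cell (3,2): code 0110 → (3.000,2.192)–(4.000,2.262)
cell (3,6): code 1001 → (4.000,6.945)–(3.000,6.818)
cell (4,2): code 0110 → (4.000,2.262)–(5.000,2.764)
cell (4,6): code 1001 → (5.000,6.642)–(4.000,6.945)
cell (5,2): code 0010 → (5.000,2.764)–(5.269,3.000)
cell (5,3): code 0011 → (5.269,3.000)–(5.900,4.000)
cell (5,4): code 0111 → (5.900,4.000)–(6.000,4.851)
cell (5,5): code 1011 → (6.000,5.070)–(5.672,6.000)
cell (5,6): code 0001 → (5.672,6.000)–(5.000,6.642)
cell (6,4): code 0010 → (6.000,4.851)–(6.024,5.000)
cell (6,5): code 0001 → (6.024,5.000)–(6.000,5.070)
total: 20 segments, chained into 1 closed loop(s), length Σ = 16.419029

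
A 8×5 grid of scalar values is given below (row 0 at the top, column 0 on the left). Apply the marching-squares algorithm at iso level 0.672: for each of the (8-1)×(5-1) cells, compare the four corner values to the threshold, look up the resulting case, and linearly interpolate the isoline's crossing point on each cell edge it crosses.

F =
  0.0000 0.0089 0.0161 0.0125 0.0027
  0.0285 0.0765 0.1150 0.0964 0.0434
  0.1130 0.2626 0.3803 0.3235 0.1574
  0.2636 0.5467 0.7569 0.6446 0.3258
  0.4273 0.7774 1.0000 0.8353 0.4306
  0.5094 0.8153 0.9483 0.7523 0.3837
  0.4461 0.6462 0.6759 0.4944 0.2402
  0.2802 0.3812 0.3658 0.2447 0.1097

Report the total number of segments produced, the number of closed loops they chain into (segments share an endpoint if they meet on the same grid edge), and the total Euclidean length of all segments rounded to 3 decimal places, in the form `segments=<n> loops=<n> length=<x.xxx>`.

cell (2,1): code 0100 → (2.775,2.000)–(3.000,1.596)
cell (2,2): code 1000 → (3.000,2.756)–(2.775,2.000)
cell (3,0): code 0100 → (3.543,1.000)–(4.000,0.699)
cell (3,1): code 1110 → (3.000,1.596)–(3.543,1.000)
cell (3,2): code 1101 → (3.144,3.000)–(3.000,2.756)
cell (3,3): code 1000 → (4.000,3.404)–(3.144,3.000)
cell (4,0): code 0110 → (4.000,0.699)–(5.000,0.532)
cell (4,3): code 1001 → (5.000,3.218)–(4.000,3.404)
cell (5,0): code 0010 → (5.000,0.532)–(5.847,1.000)
cell (5,1): code 0111 → (5.847,1.000)–(6.000,1.869)
cell (5,2): code 1011 → (6.000,2.021)–(5.311,3.000)
cell (5,3): code 0001 → (5.311,3.000)–(5.000,3.218)
cell (6,1): code 0010 → (6.000,1.869)–(6.013,2.000)
cell (6,2): code 0001 → (6.013,2.000)–(6.000,2.021)
total: 14 segments, chained into 1 closed loop(s), length Σ = 9.449445

segments=14 loops=1 length=9.449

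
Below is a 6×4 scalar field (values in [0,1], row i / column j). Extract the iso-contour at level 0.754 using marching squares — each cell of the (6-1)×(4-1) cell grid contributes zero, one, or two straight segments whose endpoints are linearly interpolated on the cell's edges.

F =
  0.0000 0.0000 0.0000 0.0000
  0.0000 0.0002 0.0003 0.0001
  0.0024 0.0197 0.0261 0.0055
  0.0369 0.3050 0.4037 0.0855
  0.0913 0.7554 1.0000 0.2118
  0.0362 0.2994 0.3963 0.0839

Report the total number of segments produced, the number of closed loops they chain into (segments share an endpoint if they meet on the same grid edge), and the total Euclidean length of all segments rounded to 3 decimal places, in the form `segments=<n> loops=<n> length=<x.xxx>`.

segments=6 loops=1 length=3.197

cell (3,0): code 0100 → (3.997,1.000)–(4.000,0.998)
cell (3,1): code 1100 → (3.587,2.000)–(3.997,1.000)
cell (3,2): code 1000 → (4.000,2.312)–(3.587,2.000)
cell (4,0): code 0010 → (4.000,0.998)–(4.003,1.000)
cell (4,1): code 0011 → (4.003,1.000)–(4.407,2.000)
cell (4,2): code 0001 → (4.407,2.000)–(4.000,2.312)
total: 6 segments, chained into 1 closed loop(s), length Σ = 3.197314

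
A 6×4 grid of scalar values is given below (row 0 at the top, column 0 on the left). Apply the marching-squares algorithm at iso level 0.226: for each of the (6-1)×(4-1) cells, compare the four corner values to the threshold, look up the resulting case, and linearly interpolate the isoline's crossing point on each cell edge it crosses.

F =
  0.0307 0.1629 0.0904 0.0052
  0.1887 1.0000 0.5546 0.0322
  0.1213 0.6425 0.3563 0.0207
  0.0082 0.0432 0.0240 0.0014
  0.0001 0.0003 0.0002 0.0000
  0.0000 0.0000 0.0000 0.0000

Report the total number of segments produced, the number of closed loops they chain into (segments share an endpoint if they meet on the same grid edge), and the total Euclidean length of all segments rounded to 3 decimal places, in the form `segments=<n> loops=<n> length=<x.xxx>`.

segments=8 loops=1 length=7.995

cell (0,0): code 0100 → (0.075,1.000)–(1.000,0.046)
cell (0,1): code 1100 → (0.292,2.000)–(0.075,1.000)
cell (0,2): code 1000 → (1.000,2.629)–(0.292,2.000)
cell (1,0): code 0110 → (1.000,0.046)–(2.000,0.201)
cell (1,2): code 1001 → (2.000,2.388)–(1.000,2.629)
cell (2,0): code 0010 → (2.000,0.201)–(2.695,1.000)
cell (2,1): code 0011 → (2.695,1.000)–(2.392,2.000)
cell (2,2): code 0001 → (2.392,2.000)–(2.000,2.388)
total: 8 segments, chained into 1 closed loop(s), length Σ = 7.994982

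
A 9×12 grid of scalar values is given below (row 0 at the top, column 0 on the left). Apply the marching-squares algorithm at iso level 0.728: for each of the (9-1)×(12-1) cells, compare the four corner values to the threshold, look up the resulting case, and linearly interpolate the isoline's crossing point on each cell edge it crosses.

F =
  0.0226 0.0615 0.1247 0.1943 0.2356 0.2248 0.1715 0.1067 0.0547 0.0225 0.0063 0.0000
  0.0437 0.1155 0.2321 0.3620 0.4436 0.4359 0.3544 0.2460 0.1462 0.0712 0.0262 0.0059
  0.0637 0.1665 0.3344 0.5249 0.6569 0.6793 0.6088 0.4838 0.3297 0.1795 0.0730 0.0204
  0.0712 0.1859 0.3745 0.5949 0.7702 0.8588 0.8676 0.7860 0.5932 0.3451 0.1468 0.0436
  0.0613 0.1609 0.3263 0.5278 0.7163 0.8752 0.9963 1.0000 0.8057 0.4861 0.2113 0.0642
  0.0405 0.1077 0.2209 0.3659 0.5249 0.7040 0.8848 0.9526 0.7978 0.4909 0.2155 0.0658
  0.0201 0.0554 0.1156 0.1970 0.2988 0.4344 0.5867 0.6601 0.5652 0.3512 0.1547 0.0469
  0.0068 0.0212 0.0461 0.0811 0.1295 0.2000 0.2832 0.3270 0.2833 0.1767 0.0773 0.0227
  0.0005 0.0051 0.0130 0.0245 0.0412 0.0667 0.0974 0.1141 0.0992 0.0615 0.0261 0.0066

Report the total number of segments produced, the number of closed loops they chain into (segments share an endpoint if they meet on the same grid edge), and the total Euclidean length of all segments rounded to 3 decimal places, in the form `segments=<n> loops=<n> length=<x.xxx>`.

segments=16 loops=1 length=12.351

cell (2,3): code 0100 → (2.628,4.000)–(3.000,3.759)
cell (2,4): code 1100 → (2.271,5.000)–(2.628,4.000)
cell (2,5): code 1100 → (2.461,6.000)–(2.271,5.000)
cell (2,6): code 1100 → (2.808,7.000)–(2.461,6.000)
cell (2,7): code 1000 → (3.000,7.301)–(2.808,7.000)
cell (3,3): code 0010 → (3.000,3.759)–(3.783,4.000)
cell (3,4): code 0111 → (3.783,4.000)–(4.000,4.074)
cell (3,7): code 1101 → (3.634,8.000)–(3.000,7.301)
cell (3,8): code 1000 → (4.000,8.243)–(3.634,8.000)
cell (4,4): code 0010 → (4.000,4.074)–(4.860,5.000)
cell (4,5): code 0111 → (4.860,5.000)–(5.000,5.133)
cell (4,8): code 1001 → (5.000,8.227)–(4.000,8.243)
cell (5,5): code 0010 → (5.000,5.133)–(5.526,6.000)
cell (5,6): code 0011 → (5.526,6.000)–(5.768,7.000)
cell (5,7): code 0011 → (5.768,7.000)–(5.300,8.000)
cell (5,8): code 0001 → (5.300,8.000)–(5.000,8.227)
total: 16 segments, chained into 1 closed loop(s), length Σ = 12.350514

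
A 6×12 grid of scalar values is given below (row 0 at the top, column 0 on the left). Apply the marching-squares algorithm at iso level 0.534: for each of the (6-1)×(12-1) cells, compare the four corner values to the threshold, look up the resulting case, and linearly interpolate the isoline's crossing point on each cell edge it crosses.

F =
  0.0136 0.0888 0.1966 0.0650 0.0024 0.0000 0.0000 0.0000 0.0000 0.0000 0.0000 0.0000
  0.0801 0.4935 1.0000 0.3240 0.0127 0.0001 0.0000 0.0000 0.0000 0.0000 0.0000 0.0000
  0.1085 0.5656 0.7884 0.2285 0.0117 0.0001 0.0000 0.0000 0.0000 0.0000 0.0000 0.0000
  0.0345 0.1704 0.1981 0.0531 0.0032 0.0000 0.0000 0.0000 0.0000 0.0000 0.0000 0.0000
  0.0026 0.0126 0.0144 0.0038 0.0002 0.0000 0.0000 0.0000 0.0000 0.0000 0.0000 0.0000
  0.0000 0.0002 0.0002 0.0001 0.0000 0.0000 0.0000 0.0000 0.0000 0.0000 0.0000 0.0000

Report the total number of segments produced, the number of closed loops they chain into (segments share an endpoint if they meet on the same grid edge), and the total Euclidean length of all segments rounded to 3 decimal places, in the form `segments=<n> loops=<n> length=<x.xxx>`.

cell (0,1): code 0100 → (0.420,2.000)–(1.000,1.080)
cell (0,2): code 1000 → (1.000,2.689)–(0.420,2.000)
cell (1,0): code 0100 → (1.562,1.000)–(2.000,0.931)
cell (1,1): code 1110 → (1.000,1.080)–(1.562,1.000)
cell (1,2): code 1001 → (2.000,2.454)–(1.000,2.689)
cell (2,0): code 0010 → (2.000,0.931)–(2.080,1.000)
cell (2,1): code 0011 → (2.080,1.000)–(2.431,2.000)
cell (2,2): code 0001 → (2.431,2.000)–(2.000,2.454)
total: 8 segments, chained into 1 closed loop(s), length Σ = 5.818609

segments=8 loops=1 length=5.819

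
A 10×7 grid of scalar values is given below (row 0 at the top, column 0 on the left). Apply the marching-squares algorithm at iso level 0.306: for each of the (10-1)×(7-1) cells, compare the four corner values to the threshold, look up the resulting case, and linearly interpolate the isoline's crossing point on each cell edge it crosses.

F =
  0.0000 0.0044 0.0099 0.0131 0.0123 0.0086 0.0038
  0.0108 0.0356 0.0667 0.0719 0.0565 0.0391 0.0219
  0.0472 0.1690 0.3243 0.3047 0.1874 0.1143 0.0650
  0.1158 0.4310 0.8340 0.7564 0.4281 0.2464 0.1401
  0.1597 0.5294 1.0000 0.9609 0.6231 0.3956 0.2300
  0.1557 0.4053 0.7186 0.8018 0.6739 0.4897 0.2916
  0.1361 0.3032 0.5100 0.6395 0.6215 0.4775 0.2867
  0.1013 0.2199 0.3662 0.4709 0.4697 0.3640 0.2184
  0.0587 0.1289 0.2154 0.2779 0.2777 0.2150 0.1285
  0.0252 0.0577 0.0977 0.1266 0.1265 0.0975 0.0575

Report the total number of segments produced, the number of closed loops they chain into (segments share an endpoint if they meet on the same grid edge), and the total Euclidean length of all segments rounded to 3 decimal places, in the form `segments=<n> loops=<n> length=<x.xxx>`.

segments=22 loops=1 length=17.866

cell (1,1): code 0100 → (1.929,2.000)–(2.000,1.882)
cell (1,2): code 1000 → (2.000,2.934)–(1.929,2.000)
cell (2,0): code 0100 → (2.523,1.000)–(3.000,0.603)
cell (2,1): code 1110 → (2.000,1.882)–(2.523,1.000)
cell (2,2): code 1101 → (2.003,3.000)–(2.000,2.934)
cell (2,3): code 1100 → (2.493,4.000)–(2.003,3.000)
cell (2,4): code 1000 → (3.000,4.672)–(2.493,4.000)
cell (3,0): code 0110 → (3.000,0.603)–(4.000,0.396)
cell (3,4): code 1101 → (3.399,5.000)–(3.000,4.672)
cell (3,5): code 1000 → (4.000,5.541)–(3.399,5.000)
cell (4,0): code 0110 → (4.000,0.396)–(5.000,0.602)
cell (4,5): code 1001 → (5.000,5.927)–(4.000,5.541)
cell (5,0): code 0010 → (5.000,0.602)–(5.973,1.000)
cell (5,1): code 0111 → (5.973,1.000)–(6.000,1.014)
cell (5,5): code 1001 → (6.000,5.899)–(5.000,5.927)
cell (6,1): code 0110 → (6.000,1.014)–(7.000,1.589)
cell (6,5): code 1001 → (7.000,5.398)–(6.000,5.899)
cell (7,1): code 0010 → (7.000,1.589)–(7.399,2.000)
cell (7,2): code 0011 → (7.399,2.000)–(7.854,3.000)
cell (7,3): code 0011 → (7.854,3.000)–(7.853,4.000)
cell (7,4): code 0011 → (7.853,4.000)–(7.389,5.000)
cell (7,5): code 0001 → (7.389,5.000)–(7.000,5.398)
total: 22 segments, chained into 1 closed loop(s), length Σ = 17.866062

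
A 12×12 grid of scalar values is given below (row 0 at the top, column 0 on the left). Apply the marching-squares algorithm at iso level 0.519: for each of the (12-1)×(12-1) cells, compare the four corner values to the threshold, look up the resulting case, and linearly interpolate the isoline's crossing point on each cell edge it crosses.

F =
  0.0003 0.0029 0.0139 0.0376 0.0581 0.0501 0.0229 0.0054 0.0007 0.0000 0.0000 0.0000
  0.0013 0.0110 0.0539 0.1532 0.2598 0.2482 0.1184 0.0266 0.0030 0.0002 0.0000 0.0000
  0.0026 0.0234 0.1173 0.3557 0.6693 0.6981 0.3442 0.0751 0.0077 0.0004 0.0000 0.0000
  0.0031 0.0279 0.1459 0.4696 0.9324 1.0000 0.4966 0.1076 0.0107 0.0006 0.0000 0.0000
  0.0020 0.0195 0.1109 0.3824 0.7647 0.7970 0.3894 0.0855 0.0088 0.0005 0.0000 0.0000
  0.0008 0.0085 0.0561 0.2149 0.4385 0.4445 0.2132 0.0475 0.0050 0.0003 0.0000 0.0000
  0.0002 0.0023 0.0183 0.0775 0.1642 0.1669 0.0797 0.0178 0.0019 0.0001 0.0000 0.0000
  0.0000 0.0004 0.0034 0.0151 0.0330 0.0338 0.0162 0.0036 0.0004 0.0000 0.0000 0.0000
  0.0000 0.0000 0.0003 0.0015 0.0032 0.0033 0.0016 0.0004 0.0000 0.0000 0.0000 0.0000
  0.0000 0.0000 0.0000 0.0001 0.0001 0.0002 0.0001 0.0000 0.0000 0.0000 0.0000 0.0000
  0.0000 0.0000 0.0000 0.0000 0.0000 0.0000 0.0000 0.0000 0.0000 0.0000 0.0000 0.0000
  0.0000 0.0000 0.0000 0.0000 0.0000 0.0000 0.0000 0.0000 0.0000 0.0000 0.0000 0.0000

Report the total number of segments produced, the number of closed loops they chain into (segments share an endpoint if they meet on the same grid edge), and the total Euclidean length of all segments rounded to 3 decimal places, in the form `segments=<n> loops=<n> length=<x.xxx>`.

segments=10 loops=1 length=9.528

cell (1,3): code 0100 → (1.633,4.000)–(2.000,3.521)
cell (1,4): code 1100 → (1.602,5.000)–(1.633,4.000)
cell (1,5): code 1000 → (2.000,5.506)–(1.602,5.000)
cell (2,3): code 0110 → (2.000,3.521)–(3.000,3.107)
cell (2,5): code 1001 → (3.000,5.956)–(2.000,5.506)
cell (3,3): code 0110 → (3.000,3.107)–(4.000,3.357)
cell (3,5): code 1001 → (4.000,5.682)–(3.000,5.956)
cell (4,3): code 0010 → (4.000,3.357)–(4.753,4.000)
cell (4,4): code 0011 → (4.753,4.000)–(4.789,5.000)
cell (4,5): code 0001 → (4.789,5.000)–(4.000,5.682)
total: 10 segments, chained into 1 closed loop(s), length Σ = 9.527761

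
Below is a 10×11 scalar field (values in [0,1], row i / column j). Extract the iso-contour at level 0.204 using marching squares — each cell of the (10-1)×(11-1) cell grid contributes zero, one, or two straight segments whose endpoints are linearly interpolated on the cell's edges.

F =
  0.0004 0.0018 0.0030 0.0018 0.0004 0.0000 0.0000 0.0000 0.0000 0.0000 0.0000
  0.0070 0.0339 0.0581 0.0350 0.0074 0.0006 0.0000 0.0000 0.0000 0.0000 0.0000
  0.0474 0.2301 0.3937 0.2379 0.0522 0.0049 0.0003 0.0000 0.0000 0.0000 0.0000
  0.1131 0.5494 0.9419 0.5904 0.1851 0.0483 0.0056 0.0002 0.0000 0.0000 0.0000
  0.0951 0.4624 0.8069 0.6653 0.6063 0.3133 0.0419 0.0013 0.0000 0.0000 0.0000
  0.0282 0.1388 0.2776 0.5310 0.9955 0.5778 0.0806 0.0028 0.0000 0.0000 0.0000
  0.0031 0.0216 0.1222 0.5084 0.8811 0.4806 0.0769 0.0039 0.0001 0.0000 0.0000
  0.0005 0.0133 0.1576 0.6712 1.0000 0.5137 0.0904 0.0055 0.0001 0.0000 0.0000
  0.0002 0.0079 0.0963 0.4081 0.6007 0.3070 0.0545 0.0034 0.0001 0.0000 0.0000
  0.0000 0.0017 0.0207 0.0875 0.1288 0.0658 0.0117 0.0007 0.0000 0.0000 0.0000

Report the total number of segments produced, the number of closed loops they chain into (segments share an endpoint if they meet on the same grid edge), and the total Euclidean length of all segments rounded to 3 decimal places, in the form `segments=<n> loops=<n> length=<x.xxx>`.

cell (1,0): code 0100 → (1.867,1.000)–(2.000,0.857)
cell (1,1): code 1100 → (1.435,2.000)–(1.867,1.000)
cell (1,2): code 1100 → (1.833,3.000)–(1.435,2.000)
cell (1,3): code 1000 → (2.000,3.183)–(1.833,3.000)
cell (2,0): code 0110 → (2.000,0.857)–(3.000,0.208)
cell (2,3): code 1001 → (3.000,3.953)–(2.000,3.183)
cell (3,0): code 0110 → (3.000,0.208)–(4.000,0.296)
cell (3,3): code 1101 → (3.045,4.000)–(3.000,3.953)
cell (3,4): code 1100 → (3.588,5.000)–(3.045,4.000)
cell (3,5): code 1000 → (4.000,5.403)–(3.588,5.000)
cell (4,0): code 0010 → (4.000,0.296)–(4.799,1.000)
cell (4,1): code 0111 → (4.799,1.000)–(5.000,1.470)
cell (4,5): code 1001 → (5.000,5.752)–(4.000,5.403)
cell (5,1): code 0010 → (5.000,1.470)–(5.474,2.000)
cell (5,2): code 0111 → (5.474,2.000)–(6.000,2.212)
cell (5,5): code 1001 → (6.000,5.685)–(5.000,5.752)
cell (6,2): code 0110 → (6.000,2.212)–(7.000,2.090)
cell (6,5): code 1001 → (7.000,5.732)–(6.000,5.685)
cell (7,2): code 0110 → (7.000,2.090)–(8.000,2.345)
cell (7,5): code 1001 → (8.000,5.408)–(7.000,5.732)
cell (8,2): code 0010 → (8.000,2.345)–(8.637,3.000)
cell (8,3): code 0011 → (8.637,3.000)–(8.841,4.000)
cell (8,4): code 0011 → (8.841,4.000)–(8.427,5.000)
cell (8,5): code 0001 → (8.427,5.000)–(8.000,5.408)
total: 24 segments, chained into 1 closed loop(s), length Σ = 20.458967

segments=24 loops=1 length=20.459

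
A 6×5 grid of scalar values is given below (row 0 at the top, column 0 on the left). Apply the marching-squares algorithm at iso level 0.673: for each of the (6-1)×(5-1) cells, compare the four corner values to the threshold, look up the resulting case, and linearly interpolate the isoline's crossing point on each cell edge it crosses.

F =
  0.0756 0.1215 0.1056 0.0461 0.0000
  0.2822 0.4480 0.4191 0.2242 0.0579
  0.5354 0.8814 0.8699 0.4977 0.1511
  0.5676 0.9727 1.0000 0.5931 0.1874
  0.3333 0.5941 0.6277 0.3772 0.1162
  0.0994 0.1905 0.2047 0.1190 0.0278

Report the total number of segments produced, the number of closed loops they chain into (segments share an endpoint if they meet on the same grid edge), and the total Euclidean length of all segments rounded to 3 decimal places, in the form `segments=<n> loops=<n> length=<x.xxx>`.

cell (1,0): code 0100 → (1.519,1.000)–(2.000,0.398)
cell (1,1): code 1100 → (1.563,2.000)–(1.519,1.000)
cell (1,2): code 1000 → (2.000,2.529)–(1.563,2.000)
cell (2,0): code 0110 → (2.000,0.398)–(3.000,0.260)
cell (2,2): code 1001 → (3.000,2.804)–(2.000,2.529)
cell (3,0): code 0010 → (3.000,0.260)–(3.792,1.000)
cell (3,1): code 0011 → (3.792,1.000)–(3.878,2.000)
cell (3,2): code 0001 → (3.878,2.000)–(3.000,2.804)
total: 8 segments, chained into 1 closed loop(s), length Σ = 7.781889

segments=8 loops=1 length=7.782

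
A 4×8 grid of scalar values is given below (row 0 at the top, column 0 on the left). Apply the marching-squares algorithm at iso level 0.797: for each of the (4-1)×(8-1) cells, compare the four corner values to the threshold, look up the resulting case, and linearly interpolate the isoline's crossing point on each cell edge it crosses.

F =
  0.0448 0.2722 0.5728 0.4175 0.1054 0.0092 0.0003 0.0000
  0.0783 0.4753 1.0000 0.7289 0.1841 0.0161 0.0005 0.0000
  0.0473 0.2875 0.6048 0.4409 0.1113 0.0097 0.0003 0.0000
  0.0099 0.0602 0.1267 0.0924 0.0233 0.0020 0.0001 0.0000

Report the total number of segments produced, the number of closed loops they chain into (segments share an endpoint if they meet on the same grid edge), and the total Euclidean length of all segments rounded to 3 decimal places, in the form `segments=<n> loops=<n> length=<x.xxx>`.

segments=4 loops=1 length=3.051

cell (0,1): code 0100 → (0.525,2.000)–(1.000,1.613)
cell (0,2): code 1000 → (1.000,2.749)–(0.525,2.000)
cell (1,1): code 0010 → (1.000,1.613)–(1.514,2.000)
cell (1,2): code 0001 → (1.514,2.000)–(1.000,2.749)
total: 4 segments, chained into 1 closed loop(s), length Σ = 3.050735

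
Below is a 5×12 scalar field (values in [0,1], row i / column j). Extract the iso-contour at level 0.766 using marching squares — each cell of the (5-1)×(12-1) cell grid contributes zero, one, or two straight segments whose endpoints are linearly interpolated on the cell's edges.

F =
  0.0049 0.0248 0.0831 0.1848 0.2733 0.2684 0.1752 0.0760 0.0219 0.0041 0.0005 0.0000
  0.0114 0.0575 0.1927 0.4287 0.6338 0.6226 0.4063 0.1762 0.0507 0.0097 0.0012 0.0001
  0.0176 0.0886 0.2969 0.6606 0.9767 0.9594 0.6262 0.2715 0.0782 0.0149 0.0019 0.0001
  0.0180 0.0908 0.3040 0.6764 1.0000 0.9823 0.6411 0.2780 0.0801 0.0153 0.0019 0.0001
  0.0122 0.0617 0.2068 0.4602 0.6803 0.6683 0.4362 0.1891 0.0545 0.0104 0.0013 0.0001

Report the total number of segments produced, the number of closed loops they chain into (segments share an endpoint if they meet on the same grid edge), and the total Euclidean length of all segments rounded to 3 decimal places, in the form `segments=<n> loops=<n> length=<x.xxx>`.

cell (1,3): code 0100 → (1.386,4.000)–(2.000,3.333)
cell (1,4): code 1100 → (1.426,5.000)–(1.386,4.000)
cell (1,5): code 1000 → (2.000,5.580)–(1.426,5.000)
cell (2,3): code 0110 → (2.000,3.333)–(3.000,3.277)
cell (2,5): code 1001 → (3.000,5.634)–(2.000,5.580)
cell (3,3): code 0010 → (3.000,3.277)–(3.732,4.000)
cell (3,4): code 0011 → (3.732,4.000)–(3.689,5.000)
cell (3,5): code 0001 → (3.689,5.000)–(3.000,5.634)
total: 8 segments, chained into 1 closed loop(s), length Σ = 7.692873

segments=8 loops=1 length=7.693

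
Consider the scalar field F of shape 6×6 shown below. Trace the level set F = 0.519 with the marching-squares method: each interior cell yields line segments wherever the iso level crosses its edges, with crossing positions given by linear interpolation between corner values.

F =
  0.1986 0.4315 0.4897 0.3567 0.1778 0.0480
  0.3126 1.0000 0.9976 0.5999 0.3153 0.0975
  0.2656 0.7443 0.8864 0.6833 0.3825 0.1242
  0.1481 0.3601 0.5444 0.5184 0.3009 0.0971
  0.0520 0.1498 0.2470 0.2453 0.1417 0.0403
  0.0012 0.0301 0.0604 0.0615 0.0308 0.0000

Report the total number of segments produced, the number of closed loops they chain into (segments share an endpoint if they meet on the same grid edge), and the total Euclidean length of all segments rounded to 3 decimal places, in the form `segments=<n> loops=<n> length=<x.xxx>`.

segments=12 loops=1 length=9.782

cell (0,0): code 0100 → (0.154,1.000)–(1.000,0.300)
cell (0,1): code 1100 → (0.058,2.000)–(0.154,1.000)
cell (0,2): code 1100 → (0.667,3.000)–(0.058,2.000)
cell (0,3): code 1000 → (1.000,3.284)–(0.667,3.000)
cell (1,0): code 0110 → (1.000,0.300)–(2.000,0.529)
cell (1,3): code 1001 → (2.000,3.546)–(1.000,3.284)
cell (2,0): code 0010 → (2.000,0.529)–(2.586,1.000)
cell (2,1): code 0111 → (2.586,1.000)–(3.000,1.862)
cell (2,2): code 1011 → (3.000,2.977)–(2.996,3.000)
cell (2,3): code 0001 → (2.996,3.000)–(2.000,3.546)
cell (3,1): code 0010 → (3.000,1.862)–(3.085,2.000)
cell (3,2): code 0001 → (3.085,2.000)–(3.000,2.977)
total: 12 segments, chained into 1 closed loop(s), length Σ = 9.781544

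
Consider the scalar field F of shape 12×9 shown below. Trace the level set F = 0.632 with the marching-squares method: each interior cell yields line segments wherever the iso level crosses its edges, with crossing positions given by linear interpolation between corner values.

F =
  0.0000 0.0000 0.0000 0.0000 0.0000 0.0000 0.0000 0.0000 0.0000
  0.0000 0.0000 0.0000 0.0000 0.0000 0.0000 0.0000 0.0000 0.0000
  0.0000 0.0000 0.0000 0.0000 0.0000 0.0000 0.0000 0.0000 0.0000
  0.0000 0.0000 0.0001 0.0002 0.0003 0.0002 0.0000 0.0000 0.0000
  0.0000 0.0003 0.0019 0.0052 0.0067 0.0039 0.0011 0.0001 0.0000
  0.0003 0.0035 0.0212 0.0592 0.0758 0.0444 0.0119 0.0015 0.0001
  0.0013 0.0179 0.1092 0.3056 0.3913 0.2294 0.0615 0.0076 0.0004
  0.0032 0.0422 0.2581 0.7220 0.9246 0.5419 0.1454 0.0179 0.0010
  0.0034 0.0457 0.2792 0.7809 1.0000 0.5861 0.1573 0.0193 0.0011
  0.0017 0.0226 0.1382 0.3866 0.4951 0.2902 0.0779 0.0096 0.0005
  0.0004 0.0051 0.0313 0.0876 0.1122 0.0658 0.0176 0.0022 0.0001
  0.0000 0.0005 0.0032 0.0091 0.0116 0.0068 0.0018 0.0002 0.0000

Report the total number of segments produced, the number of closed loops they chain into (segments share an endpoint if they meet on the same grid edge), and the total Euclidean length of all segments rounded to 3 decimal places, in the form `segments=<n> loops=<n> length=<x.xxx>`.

cell (6,2): code 0100 → (6.784,3.000)–(7.000,2.806)
cell (6,3): code 1100 → (6.451,4.000)–(6.784,3.000)
cell (6,4): code 1000 → (7.000,4.765)–(6.451,4.000)
cell (7,2): code 0110 → (7.000,2.806)–(8.000,2.703)
cell (7,4): code 1001 → (8.000,4.889)–(7.000,4.765)
cell (8,2): code 0010 → (8.000,2.703)–(8.378,3.000)
cell (8,3): code 0011 → (8.378,3.000)–(8.729,4.000)
cell (8,4): code 0001 → (8.729,4.000)–(8.000,4.889)
total: 8 segments, chained into 1 closed loop(s), length Σ = 6.988183

segments=8 loops=1 length=6.988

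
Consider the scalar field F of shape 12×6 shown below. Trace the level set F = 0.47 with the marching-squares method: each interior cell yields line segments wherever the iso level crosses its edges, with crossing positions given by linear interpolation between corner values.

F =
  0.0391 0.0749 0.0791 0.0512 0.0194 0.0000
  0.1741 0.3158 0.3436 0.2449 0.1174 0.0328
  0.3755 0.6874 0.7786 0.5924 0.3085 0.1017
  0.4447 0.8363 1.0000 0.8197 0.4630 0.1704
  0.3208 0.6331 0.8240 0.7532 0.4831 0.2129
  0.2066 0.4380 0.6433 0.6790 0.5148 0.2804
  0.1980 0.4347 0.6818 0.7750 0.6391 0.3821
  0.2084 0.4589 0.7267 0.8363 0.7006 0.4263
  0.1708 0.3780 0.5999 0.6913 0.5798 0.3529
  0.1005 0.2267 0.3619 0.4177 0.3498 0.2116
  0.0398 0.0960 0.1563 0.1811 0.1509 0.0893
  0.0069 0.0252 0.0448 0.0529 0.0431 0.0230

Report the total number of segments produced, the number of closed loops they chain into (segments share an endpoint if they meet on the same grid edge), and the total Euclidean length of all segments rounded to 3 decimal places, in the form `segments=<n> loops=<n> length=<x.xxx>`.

segments=22 loops=1 length=19.834

cell (1,0): code 0100 → (1.415,1.000)–(2.000,0.303)
cell (1,1): code 1100 → (1.291,2.000)–(1.415,1.000)
cell (1,2): code 1100 → (1.648,3.000)–(1.291,2.000)
cell (1,3): code 1000 → (2.000,3.431)–(1.648,3.000)
cell (2,0): code 0110 → (2.000,0.303)–(3.000,0.065)
cell (2,3): code 1001 → (3.000,3.980)–(2.000,3.431)
cell (3,0): code 0110 → (3.000,0.065)–(4.000,0.478)
cell (3,3): code 1101 → (3.348,4.000)–(3.000,3.980)
cell (3,4): code 1000 → (4.000,4.048)–(3.348,4.000)
cell (4,0): code 0010 → (4.000,0.478)–(4.836,1.000)
cell (4,1): code 0111 → (4.836,1.000)–(5.000,1.156)
cell (4,4): code 1001 → (5.000,4.191)–(4.000,4.048)
cell (5,1): code 0110 → (5.000,1.156)–(6.000,1.143)
cell (5,4): code 1001 → (6.000,4.658)–(5.000,4.191)
cell (6,1): code 0110 → (6.000,1.143)–(7.000,1.041)
cell (6,4): code 1001 → (7.000,4.841)–(6.000,4.658)
cell (7,1): code 0110 → (7.000,1.041)–(8.000,1.415)
cell (7,4): code 1001 → (8.000,4.484)–(7.000,4.841)
cell (8,1): code 0010 → (8.000,1.415)–(8.546,2.000)
cell (8,2): code 0011 → (8.546,2.000)–(8.809,3.000)
cell (8,3): code 0011 → (8.809,3.000)–(8.477,4.000)
cell (8,4): code 0001 → (8.477,4.000)–(8.000,4.484)
total: 22 segments, chained into 1 closed loop(s), length Σ = 19.833781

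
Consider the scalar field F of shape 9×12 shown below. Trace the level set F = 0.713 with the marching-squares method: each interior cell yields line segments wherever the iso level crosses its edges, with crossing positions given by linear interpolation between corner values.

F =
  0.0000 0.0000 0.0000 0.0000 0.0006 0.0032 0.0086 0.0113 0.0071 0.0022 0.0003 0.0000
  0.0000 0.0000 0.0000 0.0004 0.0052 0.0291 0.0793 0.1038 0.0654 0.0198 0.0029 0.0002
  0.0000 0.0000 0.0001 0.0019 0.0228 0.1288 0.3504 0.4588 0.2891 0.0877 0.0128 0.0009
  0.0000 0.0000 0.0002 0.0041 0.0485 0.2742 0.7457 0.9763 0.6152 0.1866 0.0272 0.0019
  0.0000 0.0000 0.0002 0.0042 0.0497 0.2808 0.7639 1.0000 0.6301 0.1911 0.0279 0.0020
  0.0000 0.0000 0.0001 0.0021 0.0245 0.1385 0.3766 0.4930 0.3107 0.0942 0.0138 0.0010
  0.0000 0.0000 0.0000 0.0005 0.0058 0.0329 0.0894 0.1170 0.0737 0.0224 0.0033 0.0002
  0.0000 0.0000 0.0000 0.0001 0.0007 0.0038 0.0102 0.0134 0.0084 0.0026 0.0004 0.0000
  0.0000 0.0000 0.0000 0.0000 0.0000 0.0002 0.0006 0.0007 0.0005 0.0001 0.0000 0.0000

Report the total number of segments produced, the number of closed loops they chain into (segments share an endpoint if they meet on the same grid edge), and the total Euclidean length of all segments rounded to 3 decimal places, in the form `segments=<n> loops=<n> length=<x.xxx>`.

segments=8 loops=1 length=6.305

cell (2,5): code 0100 → (2.917,6.000)–(3.000,5.931)
cell (2,6): code 1100 → (2.491,7.000)–(2.917,6.000)
cell (2,7): code 1000 → (3.000,7.729)–(2.491,7.000)
cell (3,5): code 0110 → (3.000,5.931)–(4.000,5.895)
cell (3,7): code 1001 → (4.000,7.776)–(3.000,7.729)
cell (4,5): code 0010 → (4.000,5.895)–(4.131,6.000)
cell (4,6): code 0011 → (4.131,6.000)–(4.566,7.000)
cell (4,7): code 0001 → (4.566,7.000)–(4.000,7.776)
total: 8 segments, chained into 1 closed loop(s), length Σ = 6.305055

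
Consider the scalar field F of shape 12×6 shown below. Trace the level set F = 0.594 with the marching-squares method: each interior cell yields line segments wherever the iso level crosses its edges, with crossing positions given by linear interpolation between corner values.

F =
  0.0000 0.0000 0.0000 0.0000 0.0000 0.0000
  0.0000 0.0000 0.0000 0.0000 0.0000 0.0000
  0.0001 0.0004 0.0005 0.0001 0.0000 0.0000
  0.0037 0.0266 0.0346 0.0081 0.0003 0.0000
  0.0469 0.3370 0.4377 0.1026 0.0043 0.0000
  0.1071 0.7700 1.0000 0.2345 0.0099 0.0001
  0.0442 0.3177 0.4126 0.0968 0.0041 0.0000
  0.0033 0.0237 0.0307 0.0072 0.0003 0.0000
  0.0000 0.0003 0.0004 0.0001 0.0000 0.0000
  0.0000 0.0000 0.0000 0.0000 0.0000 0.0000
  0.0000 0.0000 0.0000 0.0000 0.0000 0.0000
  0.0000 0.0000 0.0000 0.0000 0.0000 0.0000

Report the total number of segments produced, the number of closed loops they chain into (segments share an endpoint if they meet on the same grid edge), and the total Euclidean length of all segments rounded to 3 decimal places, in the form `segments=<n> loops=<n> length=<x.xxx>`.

cell (4,0): code 0100 → (4.594,1.000)–(5.000,0.734)
cell (4,1): code 1100 → (4.278,2.000)–(4.594,1.000)
cell (4,2): code 1000 → (5.000,2.530)–(4.278,2.000)
cell (5,0): code 0010 → (5.000,0.734)–(5.389,1.000)
cell (5,1): code 0011 → (5.389,1.000)–(5.691,2.000)
cell (5,2): code 0001 → (5.691,2.000)–(5.000,2.530)
total: 6 segments, chained into 1 closed loop(s), length Σ = 4.816915

segments=6 loops=1 length=4.817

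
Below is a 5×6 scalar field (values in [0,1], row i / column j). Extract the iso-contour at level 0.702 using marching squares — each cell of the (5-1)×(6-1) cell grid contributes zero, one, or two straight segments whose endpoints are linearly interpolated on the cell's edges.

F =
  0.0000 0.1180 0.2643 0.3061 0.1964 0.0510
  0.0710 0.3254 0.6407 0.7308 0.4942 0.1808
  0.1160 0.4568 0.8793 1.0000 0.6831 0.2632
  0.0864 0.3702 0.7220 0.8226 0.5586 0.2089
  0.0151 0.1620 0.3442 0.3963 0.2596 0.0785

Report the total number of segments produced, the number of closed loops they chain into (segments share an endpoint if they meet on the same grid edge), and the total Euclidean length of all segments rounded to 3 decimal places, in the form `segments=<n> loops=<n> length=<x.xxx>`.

segments=10 loops=1 length=7.155

cell (0,2): code 0100 → (0.932,3.000)–(1.000,2.680)
cell (0,3): code 1000 → (1.000,3.122)–(0.932,3.000)
cell (1,1): code 0100 → (1.257,2.000)–(2.000,1.580)
cell (1,2): code 1110 → (1.000,2.680)–(1.257,2.000)
cell (1,3): code 1001 → (2.000,3.940)–(1.000,3.122)
cell (2,1): code 0110 → (2.000,1.580)–(3.000,1.943)
cell (2,3): code 1001 → (3.000,3.457)–(2.000,3.940)
cell (3,1): code 0010 → (3.000,1.943)–(3.053,2.000)
cell (3,2): code 0011 → (3.053,2.000)–(3.283,3.000)
cell (3,3): code 0001 → (3.283,3.000)–(3.000,3.457)
total: 10 segments, chained into 1 closed loop(s), length Σ = 7.154736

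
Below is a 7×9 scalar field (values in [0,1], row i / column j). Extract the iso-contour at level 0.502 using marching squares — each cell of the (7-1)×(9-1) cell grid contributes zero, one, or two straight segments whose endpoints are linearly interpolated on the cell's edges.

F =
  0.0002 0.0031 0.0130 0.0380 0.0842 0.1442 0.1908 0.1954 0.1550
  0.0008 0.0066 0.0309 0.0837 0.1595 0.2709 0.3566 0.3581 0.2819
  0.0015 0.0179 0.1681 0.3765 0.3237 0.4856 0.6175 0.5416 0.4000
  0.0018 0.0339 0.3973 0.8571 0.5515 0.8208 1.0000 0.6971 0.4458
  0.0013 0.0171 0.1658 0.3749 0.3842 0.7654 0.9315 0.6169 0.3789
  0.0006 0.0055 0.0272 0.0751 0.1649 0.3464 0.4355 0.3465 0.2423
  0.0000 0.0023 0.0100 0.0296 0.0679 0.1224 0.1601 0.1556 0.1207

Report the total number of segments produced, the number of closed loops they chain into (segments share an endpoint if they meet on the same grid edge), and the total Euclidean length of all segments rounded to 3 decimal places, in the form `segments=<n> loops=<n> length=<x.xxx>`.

segments=16 loops=1 length=14.716

cell (1,5): code 0100 → (1.557,6.000)–(2.000,5.124)
cell (1,6): code 1100 → (1.784,7.000)–(1.557,6.000)
cell (1,7): code 1000 → (2.000,7.280)–(1.784,7.000)
cell (2,2): code 0100 → (2.261,3.000)–(3.000,2.228)
cell (2,3): code 1100 → (2.783,4.000)–(2.261,3.000)
cell (2,4): code 1100 → (2.049,5.000)–(2.783,4.000)
cell (2,5): code 1110 → (2.000,5.124)–(2.049,5.000)
cell (2,7): code 1001 → (3.000,7.776)–(2.000,7.280)
cell (3,2): code 0010 → (3.000,2.228)–(3.736,3.000)
cell (3,3): code 0011 → (3.736,3.000)–(3.296,4.000)
cell (3,4): code 0111 → (3.296,4.000)–(4.000,4.309)
cell (3,7): code 1001 → (4.000,7.483)–(3.000,7.776)
cell (4,4): code 0010 → (4.000,4.309)–(4.629,5.000)
cell (4,5): code 0011 → (4.629,5.000)–(4.866,6.000)
cell (4,6): code 0011 → (4.866,6.000)–(4.425,7.000)
cell (4,7): code 0001 → (4.425,7.000)–(4.000,7.483)
total: 16 segments, chained into 1 closed loop(s), length Σ = 14.716042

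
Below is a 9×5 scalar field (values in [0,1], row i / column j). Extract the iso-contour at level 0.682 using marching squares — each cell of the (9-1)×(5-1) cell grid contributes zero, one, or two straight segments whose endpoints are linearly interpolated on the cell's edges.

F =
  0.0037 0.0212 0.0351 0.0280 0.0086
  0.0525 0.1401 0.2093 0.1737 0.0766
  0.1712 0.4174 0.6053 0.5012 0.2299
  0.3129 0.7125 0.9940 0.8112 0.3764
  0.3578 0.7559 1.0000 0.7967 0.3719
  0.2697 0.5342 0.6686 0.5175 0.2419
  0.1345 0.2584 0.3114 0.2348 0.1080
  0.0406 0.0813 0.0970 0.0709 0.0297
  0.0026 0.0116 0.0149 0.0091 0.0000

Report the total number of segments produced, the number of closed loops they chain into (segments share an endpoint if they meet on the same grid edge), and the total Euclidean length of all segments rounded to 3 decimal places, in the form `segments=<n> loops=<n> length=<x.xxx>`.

segments=10 loops=1 length=8.133

cell (2,0): code 0100 → (2.897,1.000)–(3.000,0.924)
cell (2,1): code 1100 → (2.197,2.000)–(2.897,1.000)
cell (2,2): code 1100 → (2.583,3.000)–(2.197,2.000)
cell (2,3): code 1000 → (3.000,3.297)–(2.583,3.000)
cell (3,0): code 0110 → (3.000,0.924)–(4.000,0.814)
cell (3,3): code 1001 → (4.000,3.270)–(3.000,3.297)
cell (4,0): code 0010 → (4.000,0.814)–(4.333,1.000)
cell (4,1): code 0011 → (4.333,1.000)–(4.960,2.000)
cell (4,2): code 0011 → (4.960,2.000)–(4.411,3.000)
cell (4,3): code 0001 → (4.411,3.000)–(4.000,3.270)
total: 10 segments, chained into 1 closed loop(s), length Σ = 8.132519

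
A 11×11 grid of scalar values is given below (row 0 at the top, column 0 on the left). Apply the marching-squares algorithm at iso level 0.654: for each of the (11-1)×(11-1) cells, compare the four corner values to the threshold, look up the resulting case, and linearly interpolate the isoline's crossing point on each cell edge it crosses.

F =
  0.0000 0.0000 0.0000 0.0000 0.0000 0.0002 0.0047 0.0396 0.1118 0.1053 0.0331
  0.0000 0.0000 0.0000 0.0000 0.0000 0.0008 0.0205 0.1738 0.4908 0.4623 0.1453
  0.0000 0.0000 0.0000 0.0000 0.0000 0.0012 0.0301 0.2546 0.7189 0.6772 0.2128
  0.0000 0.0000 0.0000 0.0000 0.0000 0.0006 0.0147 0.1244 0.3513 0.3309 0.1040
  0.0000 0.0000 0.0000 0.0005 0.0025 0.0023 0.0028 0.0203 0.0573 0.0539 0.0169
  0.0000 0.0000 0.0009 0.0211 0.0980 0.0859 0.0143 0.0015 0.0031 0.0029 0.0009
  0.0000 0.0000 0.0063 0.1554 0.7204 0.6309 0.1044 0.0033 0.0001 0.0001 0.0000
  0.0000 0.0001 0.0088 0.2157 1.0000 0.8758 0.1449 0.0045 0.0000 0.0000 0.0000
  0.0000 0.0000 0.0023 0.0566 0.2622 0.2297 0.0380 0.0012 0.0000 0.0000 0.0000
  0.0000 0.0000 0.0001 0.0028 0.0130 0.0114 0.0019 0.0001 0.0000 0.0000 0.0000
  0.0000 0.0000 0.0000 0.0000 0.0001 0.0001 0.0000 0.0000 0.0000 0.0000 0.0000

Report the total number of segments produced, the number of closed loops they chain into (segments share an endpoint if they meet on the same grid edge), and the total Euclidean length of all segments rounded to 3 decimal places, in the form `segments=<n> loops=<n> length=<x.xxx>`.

cell (1,7): code 0100 → (1.715,8.000)–(2.000,7.860)
cell (1,8): code 1100 → (1.892,9.000)–(1.715,8.000)
cell (1,9): code 1000 → (2.000,9.050)–(1.892,9.000)
cell (2,7): code 0010 → (2.000,7.860)–(2.177,8.000)
cell (2,8): code 0011 → (2.177,8.000)–(2.067,9.000)
cell (2,9): code 0001 → (2.067,9.000)–(2.000,9.050)
cell (5,3): code 0100 → (5.893,4.000)–(6.000,3.882)
cell (5,4): code 1000 → (6.000,4.742)–(5.893,4.000)
cell (6,3): code 0110 → (6.000,3.882)–(7.000,3.559)
cell (6,4): code 1101 → (6.094,5.000)–(6.000,4.742)
cell (6,5): code 1000 → (7.000,5.303)–(6.094,5.000)
cell (7,3): code 0010 → (7.000,3.559)–(7.469,4.000)
cell (7,4): code 0011 → (7.469,4.000)–(7.343,5.000)
cell (7,5): code 0001 → (7.343,5.000)–(7.000,5.303)
total: 14 segments, chained into 2 closed loop(s), length Σ = 8.065355

segments=14 loops=2 length=8.065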